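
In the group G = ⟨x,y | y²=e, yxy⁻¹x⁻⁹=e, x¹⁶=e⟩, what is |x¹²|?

Compute successive powers until reaching e:
  (x¹²)¹ = x¹², (x¹²)² = x⁸, (x¹²)³ = x⁴, (x¹²)⁴ = e.
The smallest positive k with (x¹²)ᵏ = e is 4.

Answer: 4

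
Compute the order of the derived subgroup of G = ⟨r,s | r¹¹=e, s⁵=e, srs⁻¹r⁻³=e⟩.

G' = [G, G] is generated by all commutators. The generator-pair commutators are: [r, s] = r⁹.
The subgroup they normally generate is {e, r, r², r³, r⁴, r⁵, r⁶, r⁷, r⁸, r⁹, r¹⁰}, of order 11.
Check: |G/G'| = 55/11 = 5 is the order of the abelianisation.

Answer: 11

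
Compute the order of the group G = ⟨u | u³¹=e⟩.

G is generated by a single element, so G is cyclic. The relator gives u³¹ = e and no smaller power is forced to be e, so the 31 powers {e, u, u², u³, u⁴, u⁵, u⁶, u⁷, u⁸, u⁹, u²², u²³, u²¹, u²⁰, u²⁴, u²⁵, u²⁶, u²⁷, u²⁸, u²⁹, u³⁰, u¹², u¹³, u¹¹, u¹⁰, u¹⁴, u¹⁵, u¹⁶, u¹⁷, u¹⁸, u¹⁹} are distinct. Hence |G| = 31.

Answer: 31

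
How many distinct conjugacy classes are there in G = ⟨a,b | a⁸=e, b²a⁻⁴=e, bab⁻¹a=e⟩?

The conjugacy classes (representative and size) are:
  [e] (size 1), [a⁷] (size 2), [a²] (size 2), [a⁵] (size 2), [a⁴] (size 1), [a²b⁻¹] (size 4), [a³b] (size 4).
Class equation: 1 + 2 + 2 + 2 + 1 + 4 + 4 = 16 = |G|. So G has 7 conjugacy classes.

Answer: 7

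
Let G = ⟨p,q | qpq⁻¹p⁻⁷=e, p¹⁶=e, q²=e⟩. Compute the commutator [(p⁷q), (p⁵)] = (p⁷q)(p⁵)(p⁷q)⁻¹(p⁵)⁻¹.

[(p⁷q), (p⁵)] = (p⁷q)·(p⁵)·(p⁷q)⁻¹·(p⁵)⁻¹.
  (p⁷q) · (p⁵) = p¹⁰q
  (p¹⁰q) · (p¹⁵q) = p³
  (p³) · (p¹¹) = p¹⁴

Answer: p¹⁴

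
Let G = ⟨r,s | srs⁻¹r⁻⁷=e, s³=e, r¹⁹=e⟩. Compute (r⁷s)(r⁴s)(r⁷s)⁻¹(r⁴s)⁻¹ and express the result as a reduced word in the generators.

[(r⁷s), (r⁴s)] = (r⁷s)·(r⁴s)·(r⁷s)⁻¹·(r⁴s)⁻¹.
  (r⁷s) · (r⁴s) = r¹⁶s²
  (r¹⁶s²) · (r¹⁸s²) = r⁵s
  (r⁵s) · (r¹³s²) = r

Answer: r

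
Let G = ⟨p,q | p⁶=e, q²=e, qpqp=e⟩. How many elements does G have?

Enumerate words in the generators, reducing via the relations: the distinct elements are
  {e, p, q, pq, p², p³, p⁴, p⁵, p²q, p³q, p⁴q, p⁵q}.
No further products give new elements, so |G| = 12.

Answer: 12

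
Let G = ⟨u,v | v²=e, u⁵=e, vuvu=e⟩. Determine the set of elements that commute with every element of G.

An element z ∈ Z(G) iff z commutes with every generator.
For example e is central: e·u = u = u·e; e·v = v = v·e.
Whereas u ∉ Z(G) since u·v = uv ≠ u⁴v = v·u.
Checking each of the 10 elements this way gives Z(G) = {e}, of order 1.

Answer: {e}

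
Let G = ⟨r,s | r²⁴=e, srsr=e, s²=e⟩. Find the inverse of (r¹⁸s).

The order of (r¹⁸s) is 2 (smallest k with (r¹⁸s)ᵏ = e), so (r¹⁸s)⁻¹ = (r¹⁸s)¹ = r¹⁸s.
Check: (r¹⁸s) · (r¹⁸s) → (r¹⁸s) · r¹⁸ = s;   s · s = e, giving e as required.

Answer: r¹⁸s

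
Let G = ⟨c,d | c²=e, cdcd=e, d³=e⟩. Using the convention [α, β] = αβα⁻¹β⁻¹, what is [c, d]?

[c, d] = c·d·c⁻¹·d⁻¹.
  c · d = cd
  (cd) · c = d²
  (d²) · (d²) = d

Answer: d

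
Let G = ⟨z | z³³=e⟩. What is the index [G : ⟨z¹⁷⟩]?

First find ord(z¹⁷) by computing successive powers:
  (z¹⁷)¹ = z¹⁷, (z¹⁷)² = z, (z¹⁷)³ = z¹⁸, (z¹⁷)⁴ = z², (z¹⁷)⁵ = z¹⁹, (z¹⁷)⁶ = z³, (z¹⁷)⁷ = z²⁰, (z¹⁷)⁸ = z⁴, (z¹⁷)⁹ = z²¹, (z¹⁷)¹⁰ = z⁵, (z¹⁷)¹¹ = z²², (z¹⁷)¹² = z⁶, (z¹⁷)¹³ = z²³, (z¹⁷)¹⁴ = z⁷, (z¹⁷)¹⁵ = z²⁴, (z¹⁷)¹⁶ = z⁸, (z¹⁷)¹⁷ = z²⁵, (z¹⁷)¹⁸ = z⁹, (z¹⁷)¹⁹ = z²⁶, (z¹⁷)²⁰ = z¹⁰, (z¹⁷)²¹ = z²⁷, (z¹⁷)²² = z¹¹, (z¹⁷)²³ = z²⁸, (z¹⁷)²⁴ = z¹², (z¹⁷)²⁵ = z²⁹, (z¹⁷)²⁶ = z¹³, (z¹⁷)²⁷ = z³⁰, (z¹⁷)²⁸ = z¹⁴, (z¹⁷)²⁹ = z³¹, (z¹⁷)³⁰ = z¹⁵, (z¹⁷)³¹ = z³², (z¹⁷)³² = z¹⁶, (z¹⁷)³³ = e.
So |⟨z¹⁷⟩| = ord(z¹⁷) = 33. With |G| = 33, by Lagrange [G : ⟨z¹⁷⟩] = 33/33 = 1.

Answer: 1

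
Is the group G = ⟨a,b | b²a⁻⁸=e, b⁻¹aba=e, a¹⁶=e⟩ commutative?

a·b = ab but b·a = a⁷b⁻¹, so a·b ≠ b·a and G is not abelian.

Answer: No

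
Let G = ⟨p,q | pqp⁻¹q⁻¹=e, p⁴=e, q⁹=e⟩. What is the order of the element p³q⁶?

Compute successive powers until reaching e:
  (p³q⁶)¹ = p³q⁶, (p³q⁶)² = p²q³, (p³q⁶)³ = p, (p³q⁶)⁴ = q⁶, (p³q⁶)⁵ = p³q³, (p³q⁶)⁶ = p², (p³q⁶)⁷ = pq⁶, (p³q⁶)⁸ = q³, (p³q⁶)⁹ = p³, (p³q⁶)¹⁰ = p²q⁶, (p³q⁶)¹¹ = pq³, (p³q⁶)¹² = e.
The smallest positive k with (p³q⁶)ᵏ = e is 12.

Answer: 12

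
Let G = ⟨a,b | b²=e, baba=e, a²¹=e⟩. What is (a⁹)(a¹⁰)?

Compute (a⁹) · (a¹⁰) by multiplying left to right and reducing via the relations at each step:
  (a⁹) · a¹⁰ = a¹⁹

Answer: a¹⁹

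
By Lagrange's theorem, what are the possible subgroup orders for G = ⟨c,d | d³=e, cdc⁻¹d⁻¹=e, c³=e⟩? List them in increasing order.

|G| = 9 = 3². By Lagrange's theorem the order of any subgroup divides 9; the divisors of 9 are 1, 3, 9.

Answer: 1, 3, 9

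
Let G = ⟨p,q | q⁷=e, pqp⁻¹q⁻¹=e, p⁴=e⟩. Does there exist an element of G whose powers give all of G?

|G| = 28. The element pq has order 28 (its powers give 28 distinct elements), so ⟨pq⟩ = G and G is cyclic.

Answer: Yes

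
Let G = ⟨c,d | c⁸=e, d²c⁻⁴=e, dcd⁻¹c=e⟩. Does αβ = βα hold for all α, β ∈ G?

c·d = cd but d·c = c³d⁻¹, so c·d ≠ d·c and G is not abelian.

Answer: No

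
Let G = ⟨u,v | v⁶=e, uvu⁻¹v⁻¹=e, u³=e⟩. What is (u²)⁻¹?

The order of (u²) is 3 (smallest k with (u²)ᵏ = e), so (u²)⁻¹ = (u²)² = u.
Check: (u²) · u → (u²) · u = e, giving e as required.

Answer: u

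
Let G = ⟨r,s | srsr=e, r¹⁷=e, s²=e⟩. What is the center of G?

An element z ∈ Z(G) iff z commutes with every generator.
For example e is central: e·r = r = r·e; e·s = s = s·e.
Whereas r ∉ Z(G) since r·s = rs ≠ r¹⁶s = s·r.
Checking each of the 34 elements this way gives Z(G) = {e}, of order 1.

Answer: {e}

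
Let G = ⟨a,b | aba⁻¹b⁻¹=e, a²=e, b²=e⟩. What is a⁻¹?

The order of a is 2 (smallest k with aᵏ = e), so a⁻¹ = a¹ = a.
Check: a · a → a · a = e, giving e as required.

Answer: a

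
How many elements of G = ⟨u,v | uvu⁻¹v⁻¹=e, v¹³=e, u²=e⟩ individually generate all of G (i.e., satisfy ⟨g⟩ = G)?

G is cyclic of order 26. An element generates G iff its order is 26, and a cyclic group of order 26 has exactly φ(26) = 12 such elements.

Answer: 12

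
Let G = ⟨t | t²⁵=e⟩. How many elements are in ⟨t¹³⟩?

|⟨t¹³⟩| equals the order of t¹³. Compute successive powers until reaching e:
  (t¹³)¹ = t¹³, (t¹³)² = t, (t¹³)³ = t¹⁴, (t¹³)⁴ = t², (t¹³)⁵ = t¹⁵, (t¹³)⁶ = t³, (t¹³)⁷ = t¹⁶, (t¹³)⁸ = t⁴, (t¹³)⁹ = t¹⁷, (t¹³)¹⁰ = t⁵, (t¹³)¹¹ = t¹⁸, (t¹³)¹² = t⁶, (t¹³)¹³ = t¹⁹, (t¹³)¹⁴ = t⁷, (t¹³)¹⁵ = t²⁰, (t¹³)¹⁶ = t⁸, (t¹³)¹⁷ = t²¹, (t¹³)¹⁸ = t⁹, (t¹³)¹⁹ = t²², (t¹³)²⁰ = t¹⁰, (t¹³)²¹ = t²³, (t¹³)²² = t¹¹, (t¹³)²³ = t²⁴, (t¹³)²⁴ = t¹², (t¹³)²⁵ = e.
The smallest positive k with (t¹³)ᵏ = e is 25, so |⟨t¹³⟩| = 25.

Answer: 25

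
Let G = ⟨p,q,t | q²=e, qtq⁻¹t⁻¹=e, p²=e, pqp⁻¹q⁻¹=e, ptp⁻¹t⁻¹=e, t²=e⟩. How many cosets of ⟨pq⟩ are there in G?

First find ord(pq) by computing successive powers:
  (pq)¹ = pq, (pq)² = e.
So |⟨pq⟩| = ord(pq) = 2. With |G| = 8, by Lagrange [G : ⟨pq⟩] = 8/2 = 4.

Answer: 4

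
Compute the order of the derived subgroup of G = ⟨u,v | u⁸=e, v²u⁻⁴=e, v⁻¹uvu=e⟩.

G' = [G, G] is generated by all commutators. The generator-pair commutators are: [u, v] = u².
The subgroup they normally generate is {e, u², u⁴, u⁶}, of order 4.
Check: |G/G'| = 16/4 = 4 is the order of the abelianisation.

Answer: 4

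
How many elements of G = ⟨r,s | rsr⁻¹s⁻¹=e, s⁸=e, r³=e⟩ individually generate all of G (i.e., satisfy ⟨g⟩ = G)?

G is cyclic of order 24. An element generates G iff its order is 24, and a cyclic group of order 24 has exactly φ(24) = 8 such elements.

Answer: 8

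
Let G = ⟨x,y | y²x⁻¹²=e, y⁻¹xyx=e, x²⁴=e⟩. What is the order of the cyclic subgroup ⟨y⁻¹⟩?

|⟨y⁻¹⟩| equals the order of y⁻¹. Compute successive powers until reaching e:
  (y⁻¹)¹ = y⁻¹, (y⁻¹)² = x¹², (y⁻¹)³ = y, (y⁻¹)⁴ = e.
The smallest positive k with (y⁻¹)ᵏ = e is 4, so |⟨y⁻¹⟩| = 4.

Answer: 4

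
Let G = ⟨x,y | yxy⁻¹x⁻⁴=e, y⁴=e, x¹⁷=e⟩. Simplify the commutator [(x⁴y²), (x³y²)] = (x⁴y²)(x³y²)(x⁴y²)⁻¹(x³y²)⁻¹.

[(x⁴y²), (x³y²)] = (x⁴y²)·(x³y²)·(x⁴y²)⁻¹·(x³y²)⁻¹.
  (x⁴y²) · (x³y²) = x
  x · (x⁴y²) = x⁵y²
  (x⁵y²) · (x³y²) = x²

Answer: x²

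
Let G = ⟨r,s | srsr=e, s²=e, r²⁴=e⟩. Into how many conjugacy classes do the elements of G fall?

The conjugacy classes (representative and size) are:
  [e] (size 1), [r²³] (size 2), [r²] (size 2), [r³] (size 2), [r²⁰] (size 2), [r¹⁹] (size 2), [r⁶] (size 2), [r⁷] (size 2), [r⁸] (size 2), [r⁹] (size 2), [r¹⁴] (size 2), [r¹¹] (size 2), [r¹²] (size 1), [r⁴s] (size 12), [r⁵s] (size 12).
Class equation: 1 + 2 + 2 + 2 + 2 + 2 + 2 + 2 + 2 + 2 + 2 + 2 + 1 + 12 + 12 = 48 = |G|. So G has 15 conjugacy classes.

Answer: 15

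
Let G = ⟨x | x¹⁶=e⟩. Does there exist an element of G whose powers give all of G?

|G| = 16. The element x has order 16 (its powers give 16 distinct elements), so ⟨x⟩ = G and G is cyclic.

Answer: Yes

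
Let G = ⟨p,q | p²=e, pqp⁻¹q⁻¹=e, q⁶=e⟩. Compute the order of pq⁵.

Compute successive powers until reaching e:
  (pq⁵)¹ = pq⁵, (pq⁵)² = q⁴, (pq⁵)³ = pq³, (pq⁵)⁴ = q², (pq⁵)⁵ = pq, (pq⁵)⁶ = e.
The smallest positive k with (pq⁵)ᵏ = e is 6.

Answer: 6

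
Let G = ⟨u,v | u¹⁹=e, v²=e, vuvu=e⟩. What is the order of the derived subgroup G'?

G' = [G, G] is generated by all commutators. The generator-pair commutators are: [u, v] = u².
The subgroup they normally generate is {e, u, u², u³, u⁴, u⁵, u⁶, u⁷, u⁸, u⁹, u¹⁰, u¹¹, u¹², u¹³, u¹⁴, u¹⁵, u¹⁶, u¹⁷, u¹⁸}, of order 19.
Check: |G/G'| = 38/19 = 2 is the order of the abelianisation.

Answer: 19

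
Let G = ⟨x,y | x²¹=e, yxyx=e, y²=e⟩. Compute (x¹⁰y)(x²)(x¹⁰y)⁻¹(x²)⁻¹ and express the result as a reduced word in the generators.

[(x¹⁰y), (x²)] = (x¹⁰y)·(x²)·(x¹⁰y)⁻¹·(x²)⁻¹.
  (x¹⁰y) · (x²) = x⁸y
  (x⁸y) · (x¹⁰y) = x¹⁹
  (x¹⁹) · (x¹⁹) = x¹⁷

Answer: x¹⁷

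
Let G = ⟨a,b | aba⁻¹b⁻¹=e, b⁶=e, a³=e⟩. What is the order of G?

Enumerate words in the generators, reducing via the relations: the distinct elements are
  {a, b, e, ab, a², b², b³, b⁴, b⁵, ab², ab³, ab⁴, ab⁵, a²b, a²b², a²b³, a²b⁴, a²b⁵}.
No further products give new elements, so |G| = 18.

Answer: 18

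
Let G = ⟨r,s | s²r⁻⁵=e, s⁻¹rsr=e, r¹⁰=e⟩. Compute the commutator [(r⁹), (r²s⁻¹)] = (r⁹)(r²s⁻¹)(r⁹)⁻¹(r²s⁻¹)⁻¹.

[(r⁹), (r²s⁻¹)] = (r⁹)·(r²s⁻¹)·(r⁹)⁻¹·(r²s⁻¹)⁻¹.
  (r⁹) · (r²s⁻¹) = rs⁻¹
  (rs⁻¹) · r = s⁻¹
  (s⁻¹) · (r²s) = r⁸

Answer: r⁸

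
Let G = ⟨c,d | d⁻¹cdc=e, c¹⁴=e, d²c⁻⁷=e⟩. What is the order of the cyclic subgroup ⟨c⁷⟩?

|⟨c⁷⟩| equals the order of c⁷. Compute successive powers until reaching e:
  (c⁷)¹ = c⁷, (c⁷)² = e.
The smallest positive k with (c⁷)ᵏ = e is 2, so |⟨c⁷⟩| = 2.

Answer: 2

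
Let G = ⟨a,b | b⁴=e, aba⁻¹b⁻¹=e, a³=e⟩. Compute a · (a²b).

Compute a · (a²b) by multiplying left to right and reducing via the relations at each step:
  a · a² = e
  e · b = b

Answer: b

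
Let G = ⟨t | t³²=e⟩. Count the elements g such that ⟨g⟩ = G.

G is cyclic of order 32. An element generates G iff its order is 32, and a cyclic group of order 32 has exactly φ(32) = 16 such elements.

Answer: 16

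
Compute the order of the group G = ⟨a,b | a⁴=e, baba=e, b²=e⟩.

Enumerate words in the generators, reducing via the relations: the distinct elements are
  {a, b, e, ab, a², a³, a²b, a³b}.
No further products give new elements, so |G| = 8.

Answer: 8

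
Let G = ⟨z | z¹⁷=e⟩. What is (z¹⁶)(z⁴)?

Compute (z¹⁶) · (z⁴) by multiplying left to right and reducing via the relations at each step:
  (z¹⁶) · z⁴ = z³

Answer: z³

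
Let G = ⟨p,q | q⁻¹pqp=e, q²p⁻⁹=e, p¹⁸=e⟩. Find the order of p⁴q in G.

Compute successive powers until reaching e:
  (p⁴q)¹ = p⁴q, (p⁴q)² = p⁹, (p⁴q)³ = p⁴q⁻¹, (p⁴q)⁴ = e.
The smallest positive k with (p⁴q)ᵏ = e is 4.

Answer: 4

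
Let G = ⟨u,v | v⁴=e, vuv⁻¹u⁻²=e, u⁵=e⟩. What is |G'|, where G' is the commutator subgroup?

G' = [G, G] is generated by all commutators. The generator-pair commutators are: [u, v] = u⁴.
The subgroup they normally generate is {e, u, u², u³, u⁴}, of order 5.
Check: |G/G'| = 20/5 = 4 is the order of the abelianisation.

Answer: 5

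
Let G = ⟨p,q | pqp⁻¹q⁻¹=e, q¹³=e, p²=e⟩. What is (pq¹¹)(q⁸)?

Compute (pq¹¹) · (q⁸) by multiplying left to right and reducing via the relations at each step:
  (pq¹¹) · q⁸ = pq⁶

Answer: pq⁶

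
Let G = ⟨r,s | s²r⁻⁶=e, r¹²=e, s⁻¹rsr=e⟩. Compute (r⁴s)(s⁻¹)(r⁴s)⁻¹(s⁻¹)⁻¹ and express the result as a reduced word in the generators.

[(r⁴s), (s⁻¹)] = (r⁴s)·(s⁻¹)·(r⁴s)⁻¹·(s⁻¹)⁻¹.
  (r⁴s) · (s⁻¹) = r⁴
  (r⁴) · (r⁴s⁻¹) = r²s
  (r²s) · s = r⁸

Answer: r⁸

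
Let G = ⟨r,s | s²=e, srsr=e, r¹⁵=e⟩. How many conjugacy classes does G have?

The conjugacy classes (representative and size) are:
  [e] (size 1), [r¹⁴] (size 2), [r²] (size 2), [r³] (size 2), [r⁴] (size 2), [r¹⁰] (size 2), [r⁹] (size 2), [r⁷] (size 2), [r¹³s] (size 15).
Class equation: 1 + 2 + 2 + 2 + 2 + 2 + 2 + 2 + 15 = 30 = |G|. So G has 9 conjugacy classes.

Answer: 9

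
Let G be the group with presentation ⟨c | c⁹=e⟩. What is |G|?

G is generated by a single element, so G is cyclic. The relator gives c⁹ = e and no smaller power is forced to be e, so the 9 powers {c, e, c², c³, c⁴, c⁵, c⁶, c⁷, c⁸} are distinct. Hence |G| = 9.

Answer: 9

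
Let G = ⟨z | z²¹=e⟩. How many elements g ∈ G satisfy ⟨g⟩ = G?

G is cyclic of order 21. An element generates G iff its order is 21, and a cyclic group of order 21 has exactly φ(21) = 12 such elements.

Answer: 12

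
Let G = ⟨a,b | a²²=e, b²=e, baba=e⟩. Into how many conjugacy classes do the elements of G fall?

The conjugacy classes (representative and size) are:
  [e] (size 1), [a] (size 2), [a²] (size 2), [a¹⁹] (size 2), [a⁴] (size 2), [a⁵] (size 2), [a⁶] (size 2), [a⁷] (size 2), [a⁸] (size 2), [a¹³] (size 2), [a¹⁰] (size 2), [a¹¹] (size 1), [a⁶b] (size 11), [ab] (size 11).
Class equation: 1 + 2 + 2 + 2 + 2 + 2 + 2 + 2 + 2 + 2 + 2 + 1 + 11 + 11 = 44 = |G|. So G has 14 conjugacy classes.

Answer: 14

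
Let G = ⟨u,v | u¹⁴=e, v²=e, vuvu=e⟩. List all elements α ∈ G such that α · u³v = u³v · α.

⟨u³v⟩ ⊆ C_G(u³v) since powers of u³v commute with u³v; so |C_G(u³v)| ≥ |⟨u³v⟩| = 2.
By orbit–stabilizer, |C_G(u³v)| = |G| / |conj. class of u³v| = 28 / 7 = 4.
The 4 elements commuting with u³v are {e, u⁷, u³v, u¹⁰v}.

Answer: {e, u⁷, u³v, u¹⁰v}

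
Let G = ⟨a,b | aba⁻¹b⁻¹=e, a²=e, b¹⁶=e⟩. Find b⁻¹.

The order of b is 16 (smallest k with bᵏ = e), so b⁻¹ = b¹⁵ = b¹⁵.
Check: b · (b¹⁵) → b · b¹⁵ = e, giving e as required.

Answer: b¹⁵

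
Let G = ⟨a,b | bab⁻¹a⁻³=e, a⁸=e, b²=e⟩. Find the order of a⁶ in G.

Compute successive powers until reaching e:
  (a⁶)¹ = a⁶, (a⁶)² = a⁴, (a⁶)³ = a², (a⁶)⁴ = e.
The smallest positive k with (a⁶)ᵏ = e is 4.

Answer: 4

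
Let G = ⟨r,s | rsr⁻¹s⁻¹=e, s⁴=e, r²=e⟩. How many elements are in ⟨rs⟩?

|⟨rs⟩| equals the order of rs. Compute successive powers until reaching e:
  (rs)¹ = rs, (rs)² = s², (rs)³ = rs³, (rs)⁴ = e.
The smallest positive k with (rs)ᵏ = e is 4, so |⟨rs⟩| = 4.

Answer: 4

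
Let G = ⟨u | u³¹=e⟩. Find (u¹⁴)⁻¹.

The order of (u¹⁴) is 31 (smallest k with (u¹⁴)ᵏ = e), so (u¹⁴)⁻¹ = (u¹⁴)³⁰ = u¹⁷.
Check: (u¹⁴) · (u¹⁷) → (u¹⁴) · u¹⁷ = e, giving e as required.

Answer: u¹⁷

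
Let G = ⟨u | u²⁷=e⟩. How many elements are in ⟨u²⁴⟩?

|⟨u²⁴⟩| equals the order of u²⁴. Compute successive powers until reaching e:
  (u²⁴)¹ = u²⁴, (u²⁴)² = u²¹, (u²⁴)³ = u¹⁸, (u²⁴)⁴ = u¹⁵, (u²⁴)⁵ = u¹², (u²⁴)⁶ = u⁹, (u²⁴)⁷ = u⁶, (u²⁴)⁸ = u³, (u²⁴)⁹ = e.
The smallest positive k with (u²⁴)ᵏ = e is 9, so |⟨u²⁴⟩| = 9.

Answer: 9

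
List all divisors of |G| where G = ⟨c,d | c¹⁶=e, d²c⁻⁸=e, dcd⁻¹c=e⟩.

|G| = 32 = 2⁵. By Lagrange's theorem the order of any subgroup divides 32; the divisors of 32 are 1, 2, 4, 8, 16, 32.

Answer: 1, 2, 4, 8, 16, 32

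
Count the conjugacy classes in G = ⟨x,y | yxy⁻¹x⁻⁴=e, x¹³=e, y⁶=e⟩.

The conjugacy classes (representative and size) are:
  [e] (size 1), [x⁴] (size 6), [x¹¹] (size 6), [x⁷y] (size 13), [x⁸y²] (size 13), [x¹²y³] (size 13), [x⁵y⁴] (size 13), [x¹¹y⁵] (size 13).
Class equation: 1 + 6 + 6 + 13 + 13 + 13 + 13 + 13 = 78 = |G|. So G has 8 conjugacy classes.

Answer: 8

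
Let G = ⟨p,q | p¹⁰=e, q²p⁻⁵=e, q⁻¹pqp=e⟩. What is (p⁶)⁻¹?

The order of (p⁶) is 5 (smallest k with (p⁶)ᵏ = e), so (p⁶)⁻¹ = (p⁶)⁴ = p⁴.
Check: (p⁶) · (p⁴) → (p⁶) · p⁴ = e, giving e as required.

Answer: p⁴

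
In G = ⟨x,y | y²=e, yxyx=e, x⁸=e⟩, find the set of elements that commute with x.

⟨x⟩ ⊆ C_G(x) since powers of x commute with x; so |C_G(x)| ≥ |⟨x⟩| = 8.
By orbit–stabilizer, |C_G(x)| = |G| / |conj. class of x| = 16 / 2 = 8.
The 8 elements commuting with x are {e, x, x², x³, x⁴, x⁵, x⁶, x⁷}.

Answer: {e, x, x², x³, x⁴, x⁵, x⁶, x⁷}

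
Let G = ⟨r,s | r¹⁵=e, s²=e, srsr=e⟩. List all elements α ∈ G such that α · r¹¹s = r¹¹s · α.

⟨r¹¹s⟩ ⊆ C_G(r¹¹s) since powers of r¹¹s commute with r¹¹s; so |C_G(r¹¹s)| ≥ |⟨r¹¹s⟩| = 2.
By orbit–stabilizer, |C_G(r¹¹s)| = |G| / |conj. class of r¹¹s| = 30 / 15 = 2.
The 2 elements commuting with r¹¹s are {e, r¹¹s}.

Answer: {e, r¹¹s}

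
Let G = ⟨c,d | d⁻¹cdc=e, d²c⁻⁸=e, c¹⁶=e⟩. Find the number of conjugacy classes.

The conjugacy classes (representative and size) are:
  [e] (size 1), [c] (size 2), [c¹⁴] (size 2), [c³] (size 2), [c¹²] (size 2), [c⁵] (size 2), [c¹⁰] (size 2), [c⁷] (size 2), [c⁸] (size 1), [c⁶d] (size 8), [c³d⁻¹] (size 8).
Class equation: 1 + 2 + 2 + 2 + 2 + 2 + 2 + 2 + 1 + 8 + 8 = 32 = |G|. So G has 11 conjugacy classes.

Answer: 11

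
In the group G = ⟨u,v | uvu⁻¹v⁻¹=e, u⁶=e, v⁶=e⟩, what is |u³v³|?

Compute successive powers until reaching e:
  (u³v³)¹ = u³v³, (u³v³)² = e.
The smallest positive k with (u³v³)ᵏ = e is 2.

Answer: 2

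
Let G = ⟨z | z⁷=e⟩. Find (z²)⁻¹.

The order of (z²) is 7 (smallest k with (z²)ᵏ = e), so (z²)⁻¹ = (z²)⁶ = z⁵.
Check: (z²) · (z⁵) → (z²) · z⁵ = e, giving e as required.

Answer: z⁵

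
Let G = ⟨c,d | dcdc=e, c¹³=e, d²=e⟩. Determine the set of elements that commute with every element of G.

An element z ∈ Z(G) iff z commutes with every generator.
For example e is central: e·c = c = c·e; e·d = d = d·e.
Whereas c ∉ Z(G) since c·d = cd ≠ c¹²d = d·c.
Checking each of the 26 elements this way gives Z(G) = {e}, of order 1.

Answer: {e}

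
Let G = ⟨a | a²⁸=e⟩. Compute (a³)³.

Compute successive powers of (a³), reducing at each step:
  (a³)²: (a³) · a³ = a⁶
  (a³)³: (a⁶) · a³ = a⁹

Answer: a⁹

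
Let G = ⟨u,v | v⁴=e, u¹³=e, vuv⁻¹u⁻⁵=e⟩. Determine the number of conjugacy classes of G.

The conjugacy classes (representative and size) are:
  [e] (size 1), [u] (size 4), [u²] (size 4), [u⁹] (size 4), [u¹²v] (size 13), [u⁴v²] (size 13), [u¹²v³] (size 13).
Class equation: 1 + 4 + 4 + 4 + 13 + 13 + 13 = 52 = |G|. So G has 7 conjugacy classes.

Answer: 7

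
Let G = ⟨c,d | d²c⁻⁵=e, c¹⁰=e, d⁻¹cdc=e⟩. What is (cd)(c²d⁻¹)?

Compute (cd) · (c²d⁻¹) by multiplying left to right and reducing via the relations at each step:
  (cd) · c² = c⁴d⁻¹
  (c⁴d⁻¹) · d⁻¹ = c⁹

Answer: c⁹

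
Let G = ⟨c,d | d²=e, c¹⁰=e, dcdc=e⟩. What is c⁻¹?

The order of c is 10 (smallest k with cᵏ = e), so c⁻¹ = c⁹ = c⁹.
Check: c · (c⁹) → c · c⁹ = e, giving e as required.

Answer: c⁹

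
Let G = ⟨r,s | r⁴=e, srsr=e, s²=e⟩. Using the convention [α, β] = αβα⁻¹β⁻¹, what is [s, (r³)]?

[s, (r³)] = s·(r³)·s⁻¹·(r³)⁻¹.
  s · (r³) = rs
  (rs) · s = r
  r · r = r²

Answer: r²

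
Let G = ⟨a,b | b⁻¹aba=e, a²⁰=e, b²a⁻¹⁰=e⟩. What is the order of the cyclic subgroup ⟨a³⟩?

|⟨a³⟩| equals the order of a³. Compute successive powers until reaching e:
  (a³)¹ = a³, (a³)² = a⁶, (a³)³ = a⁹, (a³)⁴ = a¹², (a³)⁵ = a¹⁵, (a³)⁶ = a¹⁸, (a³)⁷ = a, (a³)⁸ = a⁴, (a³)⁹ = a⁷, (a³)¹⁰ = a¹⁰, (a³)¹¹ = a¹³, (a³)¹² = a¹⁶, (a³)¹³ = a¹⁹, (a³)¹⁴ = a², (a³)¹⁵ = a⁵, (a³)¹⁶ = a⁸, (a³)¹⁷ = a¹¹, (a³)¹⁸ = a¹⁴, (a³)¹⁹ = a¹⁷, (a³)²⁰ = e.
The smallest positive k with (a³)ᵏ = e is 20, so |⟨a³⟩| = 20.

Answer: 20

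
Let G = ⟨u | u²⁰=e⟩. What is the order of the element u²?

Compute successive powers until reaching e:
  (u²)¹ = u², (u²)² = u⁴, (u²)³ = u⁶, (u²)⁴ = u⁸, (u²)⁵ = u¹⁰, (u²)⁶ = u¹², (u²)⁷ = u¹⁴, (u²)⁸ = u¹⁶, (u²)⁹ = u¹⁸, (u²)¹⁰ = e.
The smallest positive k with (u²)ᵏ = e is 10.

Answer: 10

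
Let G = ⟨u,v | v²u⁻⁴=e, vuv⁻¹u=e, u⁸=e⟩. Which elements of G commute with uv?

⟨uv⟩ ⊆ C_G(uv) since powers of uv commute with uv; so |C_G(uv)| ≥ |⟨uv⟩| = 4.
By orbit–stabilizer, |C_G(uv)| = |G| / |conj. class of uv| = 16 / 4 = 4.
The 4 elements commuting with uv are {e, u⁴, uv, uv⁻¹}.

Answer: {e, u⁴, uv, uv⁻¹}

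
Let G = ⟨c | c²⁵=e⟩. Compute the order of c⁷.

Compute successive powers until reaching e:
  (c⁷)¹ = c⁷, (c⁷)² = c¹⁴, (c⁷)³ = c²¹, (c⁷)⁴ = c³, (c⁷)⁵ = c¹⁰, (c⁷)⁶ = c¹⁷, (c⁷)⁷ = c²⁴, (c⁷)⁸ = c⁶, (c⁷)⁹ = c¹³, (c⁷)¹⁰ = c²⁰, (c⁷)¹¹ = c², (c⁷)¹² = c⁹, (c⁷)¹³ = c¹⁶, (c⁷)¹⁴ = c²³, (c⁷)¹⁵ = c⁵, (c⁷)¹⁶ = c¹², (c⁷)¹⁷ = c¹⁹, (c⁷)¹⁸ = c, (c⁷)¹⁹ = c⁸, (c⁷)²⁰ = c¹⁵, (c⁷)²¹ = c²², (c⁷)²² = c⁴, (c⁷)²³ = c¹¹, (c⁷)²⁴ = c¹⁸, (c⁷)²⁵ = e.
The smallest positive k with (c⁷)ᵏ = e is 25.

Answer: 25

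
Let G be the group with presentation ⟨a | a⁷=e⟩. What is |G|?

G is generated by a single element, so G is cyclic. The relator gives a⁷ = e and no smaller power is forced to be e, so the 7 powers {a, e, a², a³, a⁴, a⁵, a⁶} are distinct. Hence |G| = 7.

Answer: 7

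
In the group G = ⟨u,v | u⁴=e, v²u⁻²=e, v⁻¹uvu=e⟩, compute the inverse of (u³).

The order of (u³) is 4 (smallest k with (u³)ᵏ = e), so (u³)⁻¹ = (u³)³ = u.
Check: (u³) · u → (u³) · u = e, giving e as required.

Answer: u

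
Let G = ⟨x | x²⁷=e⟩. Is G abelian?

G has a single generator, so G is cyclic and hence abelian.

Answer: Yes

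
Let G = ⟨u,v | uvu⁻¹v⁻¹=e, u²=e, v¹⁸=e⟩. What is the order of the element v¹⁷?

Compute successive powers until reaching e:
  (v¹⁷)¹ = v¹⁷, (v¹⁷)² = v¹⁶, (v¹⁷)³ = v¹⁵, (v¹⁷)⁴ = v¹⁴, (v¹⁷)⁵ = v¹³, (v¹⁷)⁶ = v¹², (v¹⁷)⁷ = v¹¹, (v¹⁷)⁸ = v¹⁰, (v¹⁷)⁹ = v⁹, (v¹⁷)¹⁰ = v⁸, (v¹⁷)¹¹ = v⁷, (v¹⁷)¹² = v⁶, (v¹⁷)¹³ = v⁵, (v¹⁷)¹⁴ = v⁴, (v¹⁷)¹⁵ = v³, (v¹⁷)¹⁶ = v², (v¹⁷)¹⁷ = v, (v¹⁷)¹⁸ = e.
The smallest positive k with (v¹⁷)ᵏ = e is 18.

Answer: 18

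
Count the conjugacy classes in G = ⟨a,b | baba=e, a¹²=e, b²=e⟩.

The conjugacy classes (representative and size) are:
  [e] (size 1), [a¹¹] (size 2), [a²] (size 2), [a⁹] (size 2), [a⁴] (size 2), [a⁵] (size 2), [a⁶] (size 1), [b] (size 6), [ab] (size 6).
Class equation: 1 + 2 + 2 + 2 + 2 + 2 + 1 + 6 + 6 = 24 = |G|. So G has 9 conjugacy classes.

Answer: 9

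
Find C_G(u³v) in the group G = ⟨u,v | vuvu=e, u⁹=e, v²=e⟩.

⟨u³v⟩ ⊆ C_G(u³v) since powers of u³v commute with u³v; so |C_G(u³v)| ≥ |⟨u³v⟩| = 2.
By orbit–stabilizer, |C_G(u³v)| = |G| / |conj. class of u³v| = 18 / 9 = 2.
The 2 elements commuting with u³v are {e, u³v}.

Answer: {e, u³v}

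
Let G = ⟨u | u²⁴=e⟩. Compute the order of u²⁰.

Compute successive powers until reaching e:
  (u²⁰)¹ = u²⁰, (u²⁰)² = u¹⁶, (u²⁰)³ = u¹², (u²⁰)⁴ = u⁸, (u²⁰)⁵ = u⁴, (u²⁰)⁶ = e.
The smallest positive k with (u²⁰)ᵏ = e is 6.

Answer: 6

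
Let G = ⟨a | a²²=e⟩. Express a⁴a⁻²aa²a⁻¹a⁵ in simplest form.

Multiply left to right, reducing at each step:
  (a⁴) · a⁻² = a²
  (a²) · a = a³
  (a³) · a² = a⁵
  (a⁵) · a⁻¹ = a⁴
  (a⁴) · a⁵ = a⁹

Answer: a⁹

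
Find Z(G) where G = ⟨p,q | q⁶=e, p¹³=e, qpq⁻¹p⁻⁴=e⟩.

An element z ∈ Z(G) iff z commutes with every generator.
For example e is central: e·p = p = p·e; e·q = q = q·e.
Whereas p ∉ Z(G) since p·q = pq ≠ p⁴q = q·p.
Checking each of the 78 elements this way gives Z(G) = {e}, of order 1.

Answer: {e}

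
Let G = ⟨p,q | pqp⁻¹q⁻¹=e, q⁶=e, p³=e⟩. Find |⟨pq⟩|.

|⟨pq⟩| equals the order of pq. Compute successive powers until reaching e:
  (pq)¹ = pq, (pq)² = p²q², (pq)³ = q³, (pq)⁴ = pq⁴, (pq)⁵ = p²q⁵, (pq)⁶ = e.
The smallest positive k with (pq)ᵏ = e is 6, so |⟨pq⟩| = 6.

Answer: 6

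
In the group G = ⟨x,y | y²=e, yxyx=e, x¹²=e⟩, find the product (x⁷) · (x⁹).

Compute (x⁷) · (x⁹) by multiplying left to right and reducing via the relations at each step:
  (x⁷) · x⁹ = x⁴

Answer: x⁴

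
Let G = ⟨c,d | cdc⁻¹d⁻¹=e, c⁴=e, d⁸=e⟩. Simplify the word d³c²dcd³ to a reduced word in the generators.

Multiply left to right, reducing at each step:
  (d³) · c² = c²d³
  (c²d³) · d = c²d⁴
  (c²d⁴) · c = c³d⁴
  (c³d⁴) · d³ = c³d⁷

Answer: c³d⁷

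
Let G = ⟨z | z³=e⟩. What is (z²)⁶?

Compute successive powers of (z²), reducing at each step:
  (z²)²: (z²) · z² = z
  (z²)³: z · z² = e
  (z²)⁴: e · z² = z²
  (z²)⁵: (z²) · z² = z
  (z²)⁶: z · z² = e

Answer: e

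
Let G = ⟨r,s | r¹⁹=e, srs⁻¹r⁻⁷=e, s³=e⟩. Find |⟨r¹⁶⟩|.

|⟨r¹⁶⟩| equals the order of r¹⁶. Compute successive powers until reaching e:
  (r¹⁶)¹ = r¹⁶, (r¹⁶)² = r¹³, (r¹⁶)³ = r¹⁰, (r¹⁶)⁴ = r⁷, (r¹⁶)⁵ = r⁴, (r¹⁶)⁶ = r, (r¹⁶)⁷ = r¹⁷, (r¹⁶)⁸ = r¹⁴, (r¹⁶)⁹ = r¹¹, (r¹⁶)¹⁰ = r⁸, (r¹⁶)¹¹ = r⁵, (r¹⁶)¹² = r², (r¹⁶)¹³ = r¹⁸, (r¹⁶)¹⁴ = r¹⁵, (r¹⁶)¹⁵ = r¹², (r¹⁶)¹⁶ = r⁹, (r¹⁶)¹⁷ = r⁶, (r¹⁶)¹⁸ = r³, (r¹⁶)¹⁹ = e.
The smallest positive k with (r¹⁶)ᵏ = e is 19, so |⟨r¹⁶⟩| = 19.

Answer: 19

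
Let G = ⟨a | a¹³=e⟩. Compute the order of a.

Compute successive powers until reaching e:
  a¹ = a, a² = a², a³ = a³, a⁴ = a⁴, a⁵ = a⁵, a⁶ = a⁶, a⁷ = a⁷, a⁸ = a⁸, a⁹ = a⁹, a¹⁰ = a¹⁰, a¹¹ = a¹¹, a¹² = a¹², a¹³ = e.
The smallest positive k with aᵏ = e is 13.

Answer: 13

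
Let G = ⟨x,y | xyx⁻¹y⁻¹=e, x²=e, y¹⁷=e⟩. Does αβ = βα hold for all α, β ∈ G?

Each pair of generators commutes: x·y = xy = y·x. Since the generators pairwise commute, every element of G commutes with every other, so G is abelian.

Answer: Yes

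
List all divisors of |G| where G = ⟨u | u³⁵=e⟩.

|G| = 35 = 5 · 7. By Lagrange's theorem the order of any subgroup divides 35; the divisors of 35 are 1, 5, 7, 35.

Answer: 1, 5, 7, 35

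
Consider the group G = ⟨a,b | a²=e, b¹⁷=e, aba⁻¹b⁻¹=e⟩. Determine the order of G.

Enumerate words in the generators, reducing via the relations: the distinct elements are
  {a, b, e, ab, b², b³, b⁴, b⁵, b⁶, b⁷, b⁸, b⁹, ab², ab³, ab⁴, ab⁵, ab⁶, ab⁷, ab⁸, ab⁹, b¹², b¹³, b¹¹, b¹⁰, b¹⁴, b¹⁵, b¹⁶, ab¹², ab¹³, ab¹¹, ab¹⁰, ab¹⁴, ab¹⁵, ab¹⁶}.
No further products give new elements, so |G| = 34.

Answer: 34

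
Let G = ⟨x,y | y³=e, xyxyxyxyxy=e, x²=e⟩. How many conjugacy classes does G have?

The conjugacy classes (representative and size) are:
  [e] (size 1), [xyxy²xyxy²x] (size 15), [yxyxy²x] (size 20), [xy²xy²x] (size 12), [y²xyxy²] (size 12).
Class equation: 1 + 15 + 20 + 12 + 12 = 60 = |G|. So G has 5 conjugacy classes.

Answer: 5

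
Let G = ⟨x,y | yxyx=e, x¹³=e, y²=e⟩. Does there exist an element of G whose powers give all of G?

Every cyclic group is abelian. But x·y = xy while y·x = x¹²y, so x·y ≠ y·x and G is not abelian. Hence G is not cyclic.

Answer: No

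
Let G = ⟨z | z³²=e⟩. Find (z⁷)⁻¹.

The order of (z⁷) is 32 (smallest k with (z⁷)ᵏ = e), so (z⁷)⁻¹ = (z⁷)³¹ = z²⁵.
Check: (z⁷) · (z²⁵) → (z⁷) · z²⁵ = e, giving e as required.

Answer: z²⁵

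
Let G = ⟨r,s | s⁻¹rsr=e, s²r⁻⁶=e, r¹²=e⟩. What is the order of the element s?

Compute successive powers until reaching e:
  s¹ = s, s² = r⁶, s³ = s⁻¹, s⁴ = e.
The smallest positive k with sᵏ = e is 4.

Answer: 4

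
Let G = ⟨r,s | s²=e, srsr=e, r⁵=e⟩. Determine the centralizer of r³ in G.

⟨r³⟩ ⊆ C_G(r³) since powers of r³ commute with r³; so |C_G(r³)| ≥ |⟨r³⟩| = 5.
By orbit–stabilizer, |C_G(r³)| = |G| / |conj. class of r³| = 10 / 2 = 5.
The 5 elements commuting with r³ are {e, r, r², r³, r⁴}.

Answer: {e, r, r², r³, r⁴}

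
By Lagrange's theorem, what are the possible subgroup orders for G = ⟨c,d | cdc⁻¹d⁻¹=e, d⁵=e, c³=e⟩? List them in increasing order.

|G| = 15 = 3 · 5. By Lagrange's theorem the order of any subgroup divides 15; the divisors of 15 are 1, 3, 5, 15.

Answer: 1, 3, 5, 15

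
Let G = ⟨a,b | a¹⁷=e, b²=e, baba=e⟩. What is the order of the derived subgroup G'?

G' = [G, G] is generated by all commutators. The generator-pair commutators are: [a, b] = a².
The subgroup they normally generate is {e, a, a², a³, a⁴, a⁵, a⁶, a⁷, a⁸, a⁹, a¹⁰, a¹¹, a¹², a¹³, a¹⁴, a¹⁵, a¹⁶}, of order 17.
Check: |G/G'| = 34/17 = 2 is the order of the abelianisation.

Answer: 17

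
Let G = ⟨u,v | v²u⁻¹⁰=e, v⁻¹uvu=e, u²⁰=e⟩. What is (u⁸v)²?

Compute successive powers of (u⁸v), reducing at each step:
  (u⁸v)²: (u⁸v) · u⁸ = v;   v · v = u¹⁰

Answer: u¹⁰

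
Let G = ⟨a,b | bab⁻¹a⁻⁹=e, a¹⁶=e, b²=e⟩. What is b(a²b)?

Compute b · (a²b) by multiplying left to right and reducing via the relations at each step:
  b · a² = a²b
  (a²b) · b = a²

Answer: a²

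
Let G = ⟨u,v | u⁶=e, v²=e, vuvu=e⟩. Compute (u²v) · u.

Compute (u²v) · u by multiplying left to right and reducing via the relations at each step:
  (u²v) · u = uv

Answer: uv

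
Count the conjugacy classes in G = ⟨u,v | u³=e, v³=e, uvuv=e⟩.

The conjugacy classes (representative and size) are:
  [e] (size 1), [vu²] (size 4), [v²u] (size 4), [u²v²] (size 3).
Class equation: 1 + 4 + 4 + 3 = 12 = |G|. So G has 4 conjugacy classes.

Answer: 4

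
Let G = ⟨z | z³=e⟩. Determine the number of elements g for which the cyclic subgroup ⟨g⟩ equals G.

G is cyclic of order 3. An element generates G iff its order is 3, and a cyclic group of order 3 has exactly φ(3) = 2 such elements.

Answer: 2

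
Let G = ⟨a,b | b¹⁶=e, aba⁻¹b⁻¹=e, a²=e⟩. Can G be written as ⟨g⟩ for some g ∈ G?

|G| = 32, but the maximum element order in G is 16 < 32. No single element generates all of G, so G is not cyclic.

Answer: No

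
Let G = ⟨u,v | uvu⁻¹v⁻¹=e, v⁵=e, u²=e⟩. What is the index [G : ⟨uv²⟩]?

First find ord(uv²) by computing successive powers:
  (uv²)¹ = uv², (uv²)² = v⁴, (uv²)³ = uv, (uv²)⁴ = v³, (uv²)⁵ = u, (uv²)⁶ = v², (uv²)⁷ = uv⁴, (uv²)⁸ = v, (uv²)⁹ = uv³, (uv²)¹⁰ = e.
So |⟨uv²⟩| = ord(uv²) = 10. With |G| = 10, by Lagrange [G : ⟨uv²⟩] = 10/10 = 1.

Answer: 1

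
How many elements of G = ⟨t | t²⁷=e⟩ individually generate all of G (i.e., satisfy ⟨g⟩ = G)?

G is cyclic of order 27. An element generates G iff its order is 27, and a cyclic group of order 27 has exactly φ(27) = 18 such elements.

Answer: 18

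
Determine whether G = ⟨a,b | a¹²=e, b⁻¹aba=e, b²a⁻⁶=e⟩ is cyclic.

Every cyclic group is abelian. But a·b = ab while b·a = a⁵b⁻¹, so a·b ≠ b·a and G is not abelian. Hence G is not cyclic.

Answer: No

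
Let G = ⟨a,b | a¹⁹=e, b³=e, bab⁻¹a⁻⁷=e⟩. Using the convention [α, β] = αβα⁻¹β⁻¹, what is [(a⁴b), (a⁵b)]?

[(a⁴b), (a⁵b)] = (a⁴b)·(a⁵b)·(a⁴b)⁻¹·(a⁵b)⁻¹.
  (a⁴b) · (a⁵b) = ab²
  (ab²) · (a¹³b²) = a¹¹b
  (a¹¹b) · (a²b²) = a⁶

Answer: a⁶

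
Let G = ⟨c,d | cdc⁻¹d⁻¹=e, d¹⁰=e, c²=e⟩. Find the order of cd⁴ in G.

Compute successive powers until reaching e:
  (cd⁴)¹ = cd⁴, (cd⁴)² = d⁸, (cd⁴)³ = cd², (cd⁴)⁴ = d⁶, (cd⁴)⁵ = c, (cd⁴)⁶ = d⁴, (cd⁴)⁷ = cd⁸, (cd⁴)⁸ = d², (cd⁴)⁹ = cd⁶, (cd⁴)¹⁰ = e.
The smallest positive k with (cd⁴)ᵏ = e is 10.

Answer: 10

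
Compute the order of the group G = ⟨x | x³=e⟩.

G is generated by a single element, so G is cyclic. The relator gives x³ = e and no smaller power is forced to be e, so the 3 powers {e, x, x²} are distinct. Hence |G| = 3.

Answer: 3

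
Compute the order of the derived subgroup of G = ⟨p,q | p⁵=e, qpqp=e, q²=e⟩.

G' = [G, G] is generated by all commutators. The generator-pair commutators are: [p, q] = p².
The subgroup they normally generate is {e, p, p², p³, p⁴}, of order 5.
Check: |G/G'| = 10/5 = 2 is the order of the abelianisation.

Answer: 5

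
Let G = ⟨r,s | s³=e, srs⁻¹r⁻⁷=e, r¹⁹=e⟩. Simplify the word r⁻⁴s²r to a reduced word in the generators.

Multiply left to right, reducing at each step:
  (r¹⁵) · s² = r¹⁵s²
  (r¹⁵s²) · r = r⁷s²

Answer: r⁷s²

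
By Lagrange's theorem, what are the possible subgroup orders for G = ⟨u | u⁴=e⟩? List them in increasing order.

|G| = 4 = 2². By Lagrange's theorem the order of any subgroup divides 4; the divisors of 4 are 1, 2, 4.

Answer: 1, 2, 4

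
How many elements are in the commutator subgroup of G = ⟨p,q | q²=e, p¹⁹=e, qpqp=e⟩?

G' = [G, G] is generated by all commutators. The generator-pair commutators are: [p, q] = p².
The subgroup they normally generate is {e, p, p², p³, p⁴, p⁵, p⁶, p⁷, p⁸, p⁹, p¹⁰, p¹¹, p¹², p¹³, p¹⁴, p¹⁵, p¹⁶, p¹⁷, p¹⁸}, of order 19.
Check: |G/G'| = 38/19 = 2 is the order of the abelianisation.

Answer: 19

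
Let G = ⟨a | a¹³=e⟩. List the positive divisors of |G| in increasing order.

|G| = 13 = 13. By Lagrange's theorem the order of any subgroup divides 13; the divisors of 13 are 1, 13.

Answer: 1, 13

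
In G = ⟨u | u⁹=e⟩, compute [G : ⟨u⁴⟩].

First find ord(u⁴) by computing successive powers:
  (u⁴)¹ = u⁴, (u⁴)² = u⁸, (u⁴)³ = u³, (u⁴)⁴ = u⁷, (u⁴)⁵ = u², (u⁴)⁶ = u⁶, (u⁴)⁷ = u, (u⁴)⁸ = u⁵, (u⁴)⁹ = e.
So |⟨u⁴⟩| = ord(u⁴) = 9. With |G| = 9, by Lagrange [G : ⟨u⁴⟩] = 9/9 = 1.

Answer: 1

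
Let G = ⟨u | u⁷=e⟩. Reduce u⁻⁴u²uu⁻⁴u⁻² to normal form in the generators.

Multiply left to right, reducing at each step:
  (u³) · u² = u⁵
  (u⁵) · u = u⁶
  (u⁶) · u⁻⁴ = u²
  (u²) · u⁻² = e

Answer: e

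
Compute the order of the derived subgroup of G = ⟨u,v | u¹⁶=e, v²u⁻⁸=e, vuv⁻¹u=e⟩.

G' = [G, G] is generated by all commutators. The generator-pair commutators are: [u, v] = u².
The subgroup they normally generate is {e, u², u⁴, u⁶, u⁸, u¹⁰, u¹², u¹⁴}, of order 8.
Check: |G/G'| = 32/8 = 4 is the order of the abelianisation.

Answer: 8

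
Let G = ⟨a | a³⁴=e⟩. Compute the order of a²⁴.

Compute successive powers until reaching e:
  (a²⁴)¹ = a²⁴, (a²⁴)² = a¹⁴, (a²⁴)³ = a⁴, (a²⁴)⁴ = a²⁸, (a²⁴)⁵ = a¹⁸, (a²⁴)⁶ = a⁸, (a²⁴)⁷ = a³², (a²⁴)⁸ = a²², (a²⁴)⁹ = a¹², (a²⁴)¹⁰ = a², (a²⁴)¹¹ = a²⁶, (a²⁴)¹² = a¹⁶, (a²⁴)¹³ = a⁶, (a²⁴)¹⁴ = a³⁰, (a²⁴)¹⁵ = a²⁰, (a²⁴)¹⁶ = a¹⁰, (a²⁴)¹⁷ = e.
The smallest positive k with (a²⁴)ᵏ = e is 17.

Answer: 17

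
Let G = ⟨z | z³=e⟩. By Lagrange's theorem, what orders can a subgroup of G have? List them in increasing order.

|G| = 3 = 3. By Lagrange's theorem the order of any subgroup divides 3; the divisors of 3 are 1, 3.

Answer: 1, 3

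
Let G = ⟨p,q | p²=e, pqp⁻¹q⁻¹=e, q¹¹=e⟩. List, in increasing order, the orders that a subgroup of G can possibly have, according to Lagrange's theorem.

|G| = 22 = 2 · 11. By Lagrange's theorem the order of any subgroup divides 22; the divisors of 22 are 1, 2, 11, 22.

Answer: 1, 2, 11, 22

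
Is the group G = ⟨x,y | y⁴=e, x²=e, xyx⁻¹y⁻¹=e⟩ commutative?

Each pair of generators commutes: x·y = xy = y·x. Since the generators pairwise commute, every element of G commutes with every other, so G is abelian.

Answer: Yes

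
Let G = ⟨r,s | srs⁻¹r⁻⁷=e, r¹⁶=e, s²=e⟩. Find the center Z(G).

An element z ∈ Z(G) iff z commutes with every generator.
For example r⁸ is central: (r⁸)·r = r⁹ = r·(r⁸); (r⁸)·s = r⁸s = s·(r⁸).
Whereas r ∉ Z(G) since r·s = rs ≠ r⁷s = s·r.
Checking each of the 32 elements this way gives Z(G) = {e, r⁸}, of order 2.

Answer: {e, r⁸}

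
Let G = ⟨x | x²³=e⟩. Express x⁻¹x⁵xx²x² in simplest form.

Multiply left to right, reducing at each step:
  (x²²) · x⁵ = x⁴
  (x⁴) · x = x⁵
  (x⁵) · x² = x⁷
  (x⁷) · x² = x⁹

Answer: x⁹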